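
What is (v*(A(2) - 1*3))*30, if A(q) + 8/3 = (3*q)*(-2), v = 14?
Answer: -7420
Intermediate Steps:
A(q) = -8/3 - 6*q (A(q) = -8/3 + (3*q)*(-2) = -8/3 - 6*q)
(v*(A(2) - 1*3))*30 = (14*((-8/3 - 6*2) - 1*3))*30 = (14*((-8/3 - 12) - 3))*30 = (14*(-44/3 - 3))*30 = (14*(-53/3))*30 = -742/3*30 = -7420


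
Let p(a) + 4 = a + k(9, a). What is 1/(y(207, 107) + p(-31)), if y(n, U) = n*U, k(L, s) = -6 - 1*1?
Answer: 1/22107 ≈ 4.5235e-5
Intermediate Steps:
k(L, s) = -7 (k(L, s) = -6 - 1 = -7)
y(n, U) = U*n
p(a) = -11 + a (p(a) = -4 + (a - 7) = -4 + (-7 + a) = -11 + a)
1/(y(207, 107) + p(-31)) = 1/(107*207 + (-11 - 31)) = 1/(22149 - 42) = 1/22107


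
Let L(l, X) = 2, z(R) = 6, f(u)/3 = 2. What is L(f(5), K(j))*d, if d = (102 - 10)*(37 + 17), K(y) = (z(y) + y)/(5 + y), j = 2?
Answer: 9936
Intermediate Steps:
f(u) = 6 (f(u) = 3*2 = 6)
K(y) = (6 + y)/(5 + y)
d = 4968 (d = 92*54 = 4968)
L(f(5), K(j))*d = 2*4968 = 9936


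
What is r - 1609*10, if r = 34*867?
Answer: 13388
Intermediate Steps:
r = 29478
r - 1609*10 = 29478 - 1609*10 = 29478 - 16090 = 13388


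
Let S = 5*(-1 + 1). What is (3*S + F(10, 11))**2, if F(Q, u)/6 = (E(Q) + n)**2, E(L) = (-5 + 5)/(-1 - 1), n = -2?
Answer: 576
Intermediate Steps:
E(L) = 0 (E(L) = 0/(-2) = 0*(-1/2) = 0)
F(Q, u) = 24 (F(Q, u) = 6*(0 - 2)**2 = 6*(-2)**2 = 6*4 = 24)
S = 0 (S = 5*0 = 0)
(3*S + F(10, 11))**2 = (3*0 + 24)**2 = (0 + 24)**2 = 24**2 = 576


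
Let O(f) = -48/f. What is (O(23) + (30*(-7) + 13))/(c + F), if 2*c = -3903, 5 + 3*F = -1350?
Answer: 27474/331637 ≈ 0.082844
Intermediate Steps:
F = -1355/3 (F = -5/3 + (1/3)*(-1350) = -5/3 - 450 = -1355/3 ≈ -451.67)
c = -3903/2 (c = (1/2)*(-3903) = -3903/2 ≈ -1951.5)
(O(23) + (30*(-7) + 13))/(c + F) = (-48/23 + (30*(-7) + 13))/(-3903/2 - 1355/3) = (-48*1/23 + (-210 + 13))/(-14419/6) = (-48/23 - 197)*(-6/14419) = -4579/23*(-6/14419) = 27474/331637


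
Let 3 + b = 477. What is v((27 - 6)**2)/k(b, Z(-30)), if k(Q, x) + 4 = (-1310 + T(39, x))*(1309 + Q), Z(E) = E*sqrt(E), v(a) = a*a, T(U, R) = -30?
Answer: -64827/796408 ≈ -0.081399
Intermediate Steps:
b = 474 (b = -3 + 477 = 474)
v(a) = a**2
Z(E) = E**(3/2)
k(Q, x) = -1754064 - 1340*Q (k(Q, x) = -4 + (-1310 - 30)*(1309 + Q) = -4 - 1340*(1309 + Q) = -4 + (-1754060 - 1340*Q) = -1754064 - 1340*Q)
v((27 - 6)**2)/k(b, Z(-30)) = ((27 - 6)**2)**2/(-1754064 - 1340*474) = (21**2)**2/(-1754064 - 635160) = 441**2/(-2389224) = 194481*(-1/2389224) = -64827/796408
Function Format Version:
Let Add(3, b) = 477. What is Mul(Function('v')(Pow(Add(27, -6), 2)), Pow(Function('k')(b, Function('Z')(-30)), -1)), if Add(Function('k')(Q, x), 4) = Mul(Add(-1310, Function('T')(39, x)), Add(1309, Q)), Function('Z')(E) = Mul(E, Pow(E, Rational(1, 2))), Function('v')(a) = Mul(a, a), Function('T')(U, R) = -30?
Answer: Rational(-64827, 796408) ≈ -0.081399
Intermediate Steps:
b = 474 (b = Add(-3, 477) = 474)
Function('v')(a) = Pow(a, 2)
Function('Z')(E) = Pow(E, Rational(3, 2))
Function('k')(Q, x) = Add(-1754064, Mul(-1340, Q)) (Function('k')(Q, x) = Add(-4, Mul(Add(-1310, -30), Add(1309, Q))) = Add(-4, Mul(-1340, Add(1309, Q))) = Add(-4, Add(-1754060, Mul(-1340, Q))) = Add(-1754064, Mul(-1340, Q)))
Mul(Function('v')(Pow(Add(27, -6), 2)), Pow(Function('k')(b, Function('Z')(-30)), -1)) = Mul(Pow(Pow(Add(27, -6), 2), 2), Pow(Add(-1754064, Mul(-1340, 474)), -1)) = Mul(Pow(Pow(21, 2), 2), Pow(Add(-1754064, -635160), -1)) = Mul(Pow(441, 2), Pow(-2389224, -1)) = Mul(194481, Rational(-1, 2389224)) = Rational(-64827, 796408)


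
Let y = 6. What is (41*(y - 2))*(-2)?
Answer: -328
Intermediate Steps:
(41*(y - 2))*(-2) = (41*(6 - 2))*(-2) = (41*4)*(-2) = 164*(-2) = -328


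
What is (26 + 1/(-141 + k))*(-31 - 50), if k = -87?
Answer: -160029/76 ≈ -2105.6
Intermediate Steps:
(26 + 1/(-141 + k))*(-31 - 50) = (26 + 1/(-141 - 87))*(-31 - 50) = (26 + 1/(-228))*(-81) = (26 - 1/228)*(-81) = (5927/228)*(-81) = -160029/76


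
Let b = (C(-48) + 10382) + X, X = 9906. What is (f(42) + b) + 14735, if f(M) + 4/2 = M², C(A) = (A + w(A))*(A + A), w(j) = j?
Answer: 46001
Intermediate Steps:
C(A) = 4*A² (C(A) = (A + A)*(A + A) = (2*A)*(2*A) = 4*A²)
b = 29504 (b = (4*(-48)² + 10382) + 9906 = (4*2304 + 10382) + 9906 = (9216 + 10382) + 9906 = 19598 + 9906 = 29504)
f(M) = -2 + M²
(f(42) + b) + 14735 = ((-2 + 42²) + 29504) + 14735 = ((-2 + 1764) + 29504) + 14735 = (1762 + 29504) + 14735 = 31266 + 14735 = 46001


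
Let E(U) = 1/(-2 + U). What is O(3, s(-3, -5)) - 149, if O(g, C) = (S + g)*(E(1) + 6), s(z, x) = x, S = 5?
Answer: -109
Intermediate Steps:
O(g, C) = 25 + 5*g (O(g, C) = (5 + g)*(1/(-2 + 1) + 6) = (5 + g)*(1/(-1) + 6) = (5 + g)*(-1 + 6) = (5 + g)*5 = 25 + 5*g)
O(3, s(-3, -5)) - 149 = (25 + 5*3) - 149 = (25 + 15) - 149 = 40 - 149 = -109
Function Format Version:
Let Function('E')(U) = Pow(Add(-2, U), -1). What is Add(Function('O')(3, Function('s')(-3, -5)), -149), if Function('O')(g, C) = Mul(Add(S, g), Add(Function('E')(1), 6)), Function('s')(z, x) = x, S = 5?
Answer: -109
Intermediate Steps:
Function('O')(g, C) = Add(25, Mul(5, g)) (Function('O')(g, C) = Mul(Add(5, g), Add(Pow(Add(-2, 1), -1), 6)) = Mul(Add(5, g), Add(Pow(-1, -1), 6)) = Mul(Add(5, g), Add(-1, 6)) = Mul(Add(5, g), 5) = Add(25, Mul(5, g)))
Add(Function('O')(3, Function('s')(-3, -5)), -149) = Add(Add(25, Mul(5, 3)), -149) = Add(Add(25, 15), -149) = Add(40, -149) = -109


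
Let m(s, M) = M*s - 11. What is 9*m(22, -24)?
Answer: -4851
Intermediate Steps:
m(s, M) = -11 + M*s
9*m(22, -24) = 9*(-11 - 24*22) = 9*(-11 - 528) = 9*(-539) = -4851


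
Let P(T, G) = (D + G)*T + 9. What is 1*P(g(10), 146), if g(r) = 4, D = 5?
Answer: 613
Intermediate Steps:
P(T, G) = 9 + T*(5 + G) (P(T, G) = (5 + G)*T + 9 = T*(5 + G) + 9 = 9 + T*(5 + G))
1*P(g(10), 146) = 1*(9 + 5*4 + 146*4) = 1*(9 + 20 + 584) = 1*613 = 613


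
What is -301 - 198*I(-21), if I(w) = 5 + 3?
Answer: -1885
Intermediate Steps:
I(w) = 8
-301 - 198*I(-21) = -301 - 198*8 = -301 - 1584 = -1885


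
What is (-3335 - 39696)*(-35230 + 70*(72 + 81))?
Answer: 1055120120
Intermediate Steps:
(-3335 - 39696)*(-35230 + 70*(72 + 81)) = -43031*(-35230 + 70*153) = -43031*(-35230 + 10710) = -43031*(-24520) = 1055120120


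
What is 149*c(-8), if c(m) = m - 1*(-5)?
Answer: -447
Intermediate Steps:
c(m) = 5 + m (c(m) = m + 5 = 5 + m)
149*c(-8) = 149*(5 - 8) = 149*(-3) = -447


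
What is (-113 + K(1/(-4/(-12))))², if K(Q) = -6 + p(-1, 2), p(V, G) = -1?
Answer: 14400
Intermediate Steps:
K(Q) = -7 (K(Q) = -6 - 1 = -7)
(-113 + K(1/(-4/(-12))))² = (-113 - 7)² = (-120)² = 14400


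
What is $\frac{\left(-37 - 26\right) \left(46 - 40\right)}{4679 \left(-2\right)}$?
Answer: $\frac{189}{4679} \approx 0.040393$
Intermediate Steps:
$\frac{\left(-37 - 26\right) \left(46 - 40\right)}{4679 \left(-2\right)} = \frac{\left(-63\right) 6}{-9358} = \left(-378\right) \left(- \frac{1}{9358}\right) = \frac{189}{4679}$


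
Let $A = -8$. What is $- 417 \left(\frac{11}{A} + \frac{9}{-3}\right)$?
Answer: $\frac{14595}{8} \approx 1824.4$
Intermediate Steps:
$- 417 \left(\frac{11}{A} + \frac{9}{-3}\right) = - 417 \left(\frac{11}{-8} + \frac{9}{-3}\right) = - 417 \left(11 \left(- \frac{1}{8}\right) + 9 \left(- \frac{1}{3}\right)\right) = - 417 \left(- \frac{11}{8} - 3\right) = \left(-417\right) \left(- \frac{35}{8}\right) = \frac{14595}{8}$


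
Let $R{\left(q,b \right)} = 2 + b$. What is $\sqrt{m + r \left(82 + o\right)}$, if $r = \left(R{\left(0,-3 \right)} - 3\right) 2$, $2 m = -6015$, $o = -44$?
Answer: $\frac{i \sqrt{13246}}{2} \approx 57.546 i$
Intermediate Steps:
$m = - \frac{6015}{2}$ ($m = \frac{1}{2} \left(-6015\right) = - \frac{6015}{2} \approx -3007.5$)
$r = -8$ ($r = \left(\left(2 - 3\right) - 3\right) 2 = \left(-1 - 3\right) 2 = \left(-4\right) 2 = -8$)
$\sqrt{m + r \left(82 + o\right)} = \sqrt{- \frac{6015}{2} - 8 \left(82 - 44\right)} = \sqrt{- \frac{6015}{2} - 304} = \sqrt{- \frac{6623}{2}} = \frac{i \sqrt{13246}}{2}$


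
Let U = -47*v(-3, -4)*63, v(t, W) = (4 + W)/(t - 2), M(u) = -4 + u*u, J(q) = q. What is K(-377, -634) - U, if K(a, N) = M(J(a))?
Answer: 142125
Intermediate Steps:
M(u) = -4 + u²
K(a, N) = -4 + a²
v(t, W) = (4 + W)/(-2 + t)
U = 0 (U = -47*(4 - 4)/(-2 - 3)*63 = -47*0/(-5)*63 = -(-47)*0/5*63 = -47*0*63 = 0*63 = 0)
K(-377, -634) - U = (-4 + (-377)²) - 1*0 = (-4 + 142129) + 0 = 142125 + 0 = 142125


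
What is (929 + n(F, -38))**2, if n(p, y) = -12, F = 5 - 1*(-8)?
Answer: 840889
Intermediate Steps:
F = 13 (F = 5 + 8 = 13)
(929 + n(F, -38))**2 = (929 - 12)**2 = 917**2 = 840889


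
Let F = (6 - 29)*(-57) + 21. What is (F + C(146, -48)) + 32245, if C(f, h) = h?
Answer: 33529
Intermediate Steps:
F = 1332 (F = -23*(-57) + 21 = 1311 + 21 = 1332)
(F + C(146, -48)) + 32245 = (1332 - 48) + 32245 = 1284 + 32245 = 33529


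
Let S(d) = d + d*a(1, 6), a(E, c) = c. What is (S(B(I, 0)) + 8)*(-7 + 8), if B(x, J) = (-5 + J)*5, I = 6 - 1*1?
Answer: -167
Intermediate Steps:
I = 5 (I = 6 - 1 = 5)
B(x, J) = -25 + 5*J
S(d) = 7*d (S(d) = d + d*6 = d + 6*d = 7*d)
(S(B(I, 0)) + 8)*(-7 + 8) = (7*(-25 + 5*0) + 8)*(-7 + 8) = (7*(-25 + 0) + 8)*1 = (7*(-25) + 8)*1 = (-175 + 8)*1 = -167*1 = -167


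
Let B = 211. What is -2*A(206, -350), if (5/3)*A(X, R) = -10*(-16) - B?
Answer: 306/5 ≈ 61.200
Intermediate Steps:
A(X, R) = -153/5 (A(X, R) = 3*(-10*(-16) - 1*211)/5 = 3*(160 - 211)/5 = (3/5)*(-51) = -153/5)
-2*A(206, -350) = -2*(-153/5) = 306/5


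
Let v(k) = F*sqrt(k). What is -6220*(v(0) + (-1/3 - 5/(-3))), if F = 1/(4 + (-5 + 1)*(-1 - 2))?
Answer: -24880/3 ≈ -8293.3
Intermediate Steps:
F = 1/16 (F = 1/(4 - 4*(-3)) = 1/(4 + 12) = 1/16 ≈ 0.062500)
v(k) = sqrt(k)/16
-6220*(v(0) + (-1/3 - 5/(-3))) = -6220*(sqrt(0)/16 + (-1/3 - 5/(-3))) = -6220*((1/16)*0 + (-1*1/3 - 5*(-1/3))) = -6220*(0 + (-1/3 + 5/3)) = -6220*(0 + 4/3) = -6220*4/3 = -24880/3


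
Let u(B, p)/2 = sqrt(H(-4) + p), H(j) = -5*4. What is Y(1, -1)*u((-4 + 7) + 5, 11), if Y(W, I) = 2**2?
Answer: 24*I ≈ 24.0*I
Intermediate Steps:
Y(W, I) = 4
H(j) = -20
u(B, p) = 2*sqrt(-20 + p)
Y(1, -1)*u((-4 + 7) + 5, 11) = 4*(2*sqrt(-20 + 11)) = 4*(2*sqrt(-9)) = 4*(2*(3*I)) = 4*(6*I) = 24*I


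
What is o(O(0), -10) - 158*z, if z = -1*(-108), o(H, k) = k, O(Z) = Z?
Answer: -17074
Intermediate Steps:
z = 108
o(O(0), -10) - 158*z = -10 - 158*108 = -10 - 17064 = -17074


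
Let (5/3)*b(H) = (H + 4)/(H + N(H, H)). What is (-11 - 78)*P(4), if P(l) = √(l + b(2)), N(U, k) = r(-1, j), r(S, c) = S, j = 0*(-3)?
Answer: -89*√190/5 ≈ -245.36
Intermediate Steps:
j = 0
N(U, k) = -1
b(H) = 3*(4 + H)/(5*(-1 + H)) (b(H) = 3*((H + 4)/(H - 1))/5 = 3*((4 + H)/(-1 + H))/5 = 3*(4 + H)/(5*(-1 + H)))
P(l) = √(18/5 + l) (P(l) = √(l + 3*(4 + 2)/(5*(-1 + 2))) = √(l + (⅗)*6/1) = √(l + (⅗)*1*6) = √(l + 18/5) = √(18/5 + l))
(-11 - 78)*P(4) = (-11 - 78)*(√(90 + 25*4)/5) = -89*√(90 + 100)/5 = -89*√190/5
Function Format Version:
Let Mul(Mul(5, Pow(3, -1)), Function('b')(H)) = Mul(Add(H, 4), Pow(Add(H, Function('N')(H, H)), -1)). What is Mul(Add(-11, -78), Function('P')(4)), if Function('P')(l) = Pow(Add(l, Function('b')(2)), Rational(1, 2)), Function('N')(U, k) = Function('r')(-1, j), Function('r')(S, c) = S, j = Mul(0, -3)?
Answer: Mul(Rational(-89, 5), Pow(190, Rational(1, 2))) ≈ -245.36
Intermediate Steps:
j = 0
Function('N')(U, k) = -1
Function('b')(H) = Mul(Rational(3, 5), Pow(Add(-1, H), -1), Add(4, H)) (Function('b')(H) = Mul(Rational(3, 5), Mul(Add(H, 4), Pow(Add(H, -1), -1))) = Mul(Rational(3, 5), Mul(Add(4, H), Pow(Add(-1, H), -1))) = Mul(Rational(3, 5), Mul(Pow(Add(-1, H), -1), Add(4, H))) = Mul(Rational(3, 5), Pow(Add(-1, H), -1), Add(4, H)))
Function('P')(l) = Pow(Add(Rational(18, 5), l), Rational(1, 2)) (Function('P')(l) = Pow(Add(l, Mul(Rational(3, 5), Pow(Add(-1, 2), -1), Add(4, 2))), Rational(1, 2)) = Pow(Add(l, Mul(Rational(3, 5), Pow(1, -1), 6)), Rational(1, 2)) = Pow(Add(l, Mul(Rational(3, 5), 1, 6)), Rational(1, 2)) = Pow(Add(l, Rational(18, 5)), Rational(1, 2)) = Pow(Add(Rational(18, 5), l), Rational(1, 2)))
Mul(Add(-11, -78), Function('P')(4)) = Mul(Add(-11, -78), Mul(Rational(1, 5), Pow(Add(90, Mul(25, 4)), Rational(1, 2)))) = Mul(-89, Mul(Rational(1, 5), Pow(Add(90, 100), Rational(1, 2)))) = Mul(-89, Mul(Rational(1, 5), Pow(190, Rational(1, 2)))) = Mul(Rational(-89, 5), Pow(190, Rational(1, 2)))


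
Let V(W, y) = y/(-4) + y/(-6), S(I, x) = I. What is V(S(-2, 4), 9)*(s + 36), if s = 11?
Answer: -705/4 ≈ -176.25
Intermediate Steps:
V(W, y) = -5*y/12 (V(W, y) = y*(-1/4) + y*(-1/6) = -y/4 - y/6 = -5*y/12)
V(S(-2, 4), 9)*(s + 36) = (-5/12*9)*(11 + 36) = -15/4*47 = -705/4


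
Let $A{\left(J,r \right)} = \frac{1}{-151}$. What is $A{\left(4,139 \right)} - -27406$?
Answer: $\frac{4138305}{151} \approx 27406.0$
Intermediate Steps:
$A{\left(J,r \right)} = - \frac{1}{151}$
$A{\left(4,139 \right)} - -27406 = - \frac{1}{151} - -27406 = - \frac{1}{151} + 27406 = \frac{4138305}{151}$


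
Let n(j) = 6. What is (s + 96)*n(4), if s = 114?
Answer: 1260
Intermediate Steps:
(s + 96)*n(4) = (114 + 96)*6 = 210*6 = 1260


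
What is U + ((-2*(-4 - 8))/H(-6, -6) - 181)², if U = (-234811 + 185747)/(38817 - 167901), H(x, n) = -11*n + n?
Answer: 26314370489/806775 ≈ 32617.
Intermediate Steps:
H(x, n) = -10*n
U = 12266/32271 (U = -49064/(-129084) = -49064*(-1/129084) = 12266/32271 ≈ 0.38009)
U + ((-2*(-4 - 8))/H(-6, -6) - 181)² = 12266/32271 + ((-2*(-4 - 8))/((-10*(-6))) - 181)² = 12266/32271 + (-2*(-12)/60 - 181)² = 12266/32271 + (24*(1/60) - 181)² = 12266/32271 + (⅖ - 181)² = 12266/32271 + (-903/5)² = 12266/32271 + 815409/25 = 26314370489/806775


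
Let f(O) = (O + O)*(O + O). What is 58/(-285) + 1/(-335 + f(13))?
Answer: -19493/97185 ≈ -0.20058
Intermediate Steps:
f(O) = 4*O**2 (f(O) = (2*O)*(2*O) = 4*O**2)
58/(-285) + 1/(-335 + f(13)) = 58/(-285) + 1/(-335 + 4*13**2) = 58*(-1/285) + 1/(-335 + 4*169) = -58/285 + 1/(-335 + 676) = -58/285 + 1/341 = -19493/97185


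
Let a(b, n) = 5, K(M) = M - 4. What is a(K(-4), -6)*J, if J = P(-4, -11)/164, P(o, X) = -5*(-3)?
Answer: 75/164 ≈ 0.45732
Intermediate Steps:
K(M) = -4 + M
P(o, X) = 15
J = 15/164 ≈ 0.091463
a(K(-4), -6)*J = 5*(15/164) = 75/164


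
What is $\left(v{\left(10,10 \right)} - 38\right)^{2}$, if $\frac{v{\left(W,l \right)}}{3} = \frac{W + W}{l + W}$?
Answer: $1225$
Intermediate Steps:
$v{\left(W,l \right)} = \frac{6 W}{W + l}$ ($v{\left(W,l \right)} = 3 \frac{W + W}{l + W} = 3 \frac{2 W}{W + l} = \frac{6 W}{W + l}$)
$\left(v{\left(10,10 \right)} - 38\right)^{2} = \left(6 \cdot 10 \frac{1}{10 + 10} - 38\right)^{2} = \left(6 \cdot 10 \cdot \frac{1}{20} - 38\right)^{2} = \left(3 - 38\right)^{2} = \left(-35\right)^{2} = 1225$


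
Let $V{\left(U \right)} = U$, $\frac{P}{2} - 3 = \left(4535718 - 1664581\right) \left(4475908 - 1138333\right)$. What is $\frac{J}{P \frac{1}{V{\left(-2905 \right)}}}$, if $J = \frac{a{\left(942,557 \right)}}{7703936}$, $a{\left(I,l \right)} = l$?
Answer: $- \frac{1618085}{147648014624074108416} \approx -1.0959 \cdot 10^{-14}$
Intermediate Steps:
$P = 19165270145556$ ($P = 6 + 2 \left(4535718 - 1664581\right) \left(4475908 - 1138333\right) = 6 + 2 \cdot 2871137 \cdot 3337575 = 6 + 2 \cdot 9582635072775 = 6 + 19165270145550 = 19165270145556$)
$J = \frac{557}{7703936} \approx 7.2301 \cdot 10^{-5}$
$\frac{J}{P \frac{1}{V{\left(-2905 \right)}}} = \frac{557}{7703936 \frac{19165270145556}{-2905}} = \frac{557}{7703936 \cdot 19165270145556 \left(- \frac{1}{2905}\right)} = \frac{557}{7703936 \left(- \frac{19165270145556}{2905}\right)} = \frac{557}{7703936} \left(- \frac{2905}{19165270145556}\right) = - \frac{1618085}{147648014624074108416}$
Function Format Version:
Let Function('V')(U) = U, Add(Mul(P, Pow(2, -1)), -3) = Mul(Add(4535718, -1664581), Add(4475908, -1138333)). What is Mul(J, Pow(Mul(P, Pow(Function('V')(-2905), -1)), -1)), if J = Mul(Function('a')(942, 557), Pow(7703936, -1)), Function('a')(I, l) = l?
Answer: Rational(-1618085, 147648014624074108416) ≈ -1.0959e-14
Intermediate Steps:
P = 19165270145556 (P = Add(6, Mul(2, Mul(Add(4535718, -1664581), Add(4475908, -1138333)))) = Add(6, Mul(2, Mul(2871137, 3337575))) = Add(6, Mul(2, 9582635072775)) = Add(6, 19165270145550) = 19165270145556)
J = Rational(557, 7703936) (J = Mul(557, Pow(7703936, -1)) = Mul(557, Rational(1, 7703936)) = Rational(557, 7703936) ≈ 7.2301e-5)
Mul(J, Pow(Mul(P, Pow(Function('V')(-2905), -1)), -1)) = Mul(Rational(557, 7703936), Pow(Mul(19165270145556, Pow(-2905, -1)), -1)) = Mul(Rational(557, 7703936), Pow(Mul(19165270145556, Rational(-1, 2905)), -1)) = Mul(Rational(557, 7703936), Pow(Rational(-19165270145556, 2905), -1)) = Mul(Rational(557, 7703936), Rational(-2905, 19165270145556)) = Rational(-1618085, 147648014624074108416)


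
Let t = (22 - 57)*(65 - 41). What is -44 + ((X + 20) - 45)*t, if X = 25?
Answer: -44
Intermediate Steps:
t = -840 (t = -35*24 = -840)
-44 + ((X + 20) - 45)*t = -44 + ((25 + 20) - 45)*(-840) = -44 + (45 - 45)*(-840) = -44 + 0*(-840) = -44 + 0 = -44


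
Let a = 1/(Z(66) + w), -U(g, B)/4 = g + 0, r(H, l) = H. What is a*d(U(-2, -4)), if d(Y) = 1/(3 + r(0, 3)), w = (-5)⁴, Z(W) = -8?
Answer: 1/1851 ≈ 0.00054025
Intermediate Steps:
w = 625
U(g, B) = -4*g (U(g, B) = -4*(g + 0) = -4*g)
d(Y) = ⅓ (d(Y) = 1/(3 + 0) = 1/3 = ⅓)
a = 1/617 (a = 1/(-8 + 625) = 1/617 ≈ 0.0016207)
a*d(U(-2, -4)) = (1/617)*(⅓) = 1/1851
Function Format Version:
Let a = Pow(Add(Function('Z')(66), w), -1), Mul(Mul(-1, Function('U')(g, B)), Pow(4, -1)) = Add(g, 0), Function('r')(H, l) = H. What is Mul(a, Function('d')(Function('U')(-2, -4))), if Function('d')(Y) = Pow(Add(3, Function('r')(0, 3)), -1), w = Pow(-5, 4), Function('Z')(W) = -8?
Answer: Rational(1, 1851) ≈ 0.00054025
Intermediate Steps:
w = 625
Function('U')(g, B) = Mul(-4, g) (Function('U')(g, B) = Mul(-4, Add(g, 0)) = Mul(-4, g))
Function('d')(Y) = Rational(1, 3) (Function('d')(Y) = Pow(Add(3, 0), -1) = Pow(3, -1) = Rational(1, 3))
a = Rational(1, 617) (a = Pow(Add(-8, 625), -1) = Pow(617, -1) = Rational(1, 617) ≈ 0.0016207)
Mul(a, Function('d')(Function('U')(-2, -4))) = Mul(Rational(1, 617), Rational(1, 3)) = Rational(1, 1851)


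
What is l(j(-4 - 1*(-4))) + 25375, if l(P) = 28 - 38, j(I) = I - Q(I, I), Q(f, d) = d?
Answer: 25365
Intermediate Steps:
j(I) = 0 (j(I) = I - I = 0)
l(P) = -10
l(j(-4 - 1*(-4))) + 25375 = -10 + 25375 = 25365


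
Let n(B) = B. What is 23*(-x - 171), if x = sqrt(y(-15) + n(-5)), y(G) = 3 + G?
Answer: -3933 - 23*I*sqrt(17) ≈ -3933.0 - 94.831*I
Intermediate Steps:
x = I*sqrt(17) (x = sqrt((3 - 15) - 5) = sqrt(-12 - 5) = sqrt(-17) = I*sqrt(17) ≈ 4.1231*I)
23*(-x - 171) = 23*(-I*sqrt(17) - 171) = 23*(-171 - I*sqrt(17)) = -3933 - 23*I*sqrt(17)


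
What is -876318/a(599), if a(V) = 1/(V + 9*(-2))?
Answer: -509140758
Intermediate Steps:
a(V) = 1/(-18 + V) (a(V) = 1/(V - 18) = 1/(-18 + V))
-876318/a(599) = -876318/(1/(-18 + 599)) = -876318/(1/581) = -876318/1/581 = -876318*581 = -509140758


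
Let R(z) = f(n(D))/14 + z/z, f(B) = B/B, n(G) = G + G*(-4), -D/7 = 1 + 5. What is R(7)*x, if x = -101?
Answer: -1515/14 ≈ -108.21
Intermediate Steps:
D = -42 (D = -7*(1 + 5) = -7*6 = -42)
n(G) = -3*G (n(G) = G - 4*G = -3*G)
f(B) = 1
R(z) = 15/14 (R(z) = 1/14 + z/z = 1*(1/14) + 1 = 1/14 + 1 = 15/14)
R(7)*x = (15/14)*(-101) = -1515/14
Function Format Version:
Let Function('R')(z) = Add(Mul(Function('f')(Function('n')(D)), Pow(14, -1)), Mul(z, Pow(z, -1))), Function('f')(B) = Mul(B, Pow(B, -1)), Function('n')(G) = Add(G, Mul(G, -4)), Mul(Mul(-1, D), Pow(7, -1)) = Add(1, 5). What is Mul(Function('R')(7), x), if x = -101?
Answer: Rational(-1515, 14) ≈ -108.21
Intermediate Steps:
D = -42 (D = Mul(-7, Add(1, 5)) = Mul(-7, 6) = -42)
Function('n')(G) = Mul(-3, G) (Function('n')(G) = Add(G, Mul(-4, G)) = Mul(-3, G))
Function('f')(B) = 1
Function('R')(z) = Rational(15, 14) (Function('R')(z) = Add(Mul(1, Pow(14, -1)), Mul(z, Pow(z, -1))) = Add(Mul(1, Rational(1, 14)), 1) = Add(Rational(1, 14), 1) = Rational(15, 14))
Mul(Function('R')(7), x) = Mul(Rational(15, 14), -101) = Rational(-1515, 14)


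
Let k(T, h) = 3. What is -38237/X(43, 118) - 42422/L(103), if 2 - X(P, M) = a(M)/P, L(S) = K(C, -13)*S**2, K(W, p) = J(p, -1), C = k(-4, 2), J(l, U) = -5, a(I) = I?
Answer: 87217469099/1697440 ≈ 51382.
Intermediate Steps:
C = 3
K(W, p) = -5
L(S) = -5*S**2
X(P, M) = 2 - M/P
-38237/X(43, 118) - 42422/L(103) = -38237/(2 - 1*118/43) - 42422/((-5*103**2)) = -38237/(2 - 1*118*1/43) - 42422/((-5*10609)) = -38237/(2 - 118/43) - 42422/(-53045) = -38237/(-32/43) - 42422*(-1/53045) = -38237*(-43/32) + 42422/53045 = 1644191/32 + 42422/53045 = 87217469099/1697440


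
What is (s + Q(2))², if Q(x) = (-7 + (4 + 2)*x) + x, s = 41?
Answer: 2304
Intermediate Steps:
Q(x) = -7 + 7*x (Q(x) = (-7 + 6*x) + x = -7 + 7*x)
(s + Q(2))² = (41 + (-7 + 7*2))² = (41 + (-7 + 14))² = (41 + 7)² = 48² = 2304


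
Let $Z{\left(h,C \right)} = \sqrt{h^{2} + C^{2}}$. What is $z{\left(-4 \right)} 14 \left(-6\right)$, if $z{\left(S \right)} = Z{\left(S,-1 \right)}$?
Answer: $- 84 \sqrt{17} \approx -346.34$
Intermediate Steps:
$Z{\left(h,C \right)} = \sqrt{C^{2} + h^{2}}$
$z{\left(S \right)} = \sqrt{1 + S^{2}}$ ($z{\left(S \right)} = \sqrt{\left(-1\right)^{2} + S^{2}} = \sqrt{1 + S^{2}}$)
$z{\left(-4 \right)} 14 \left(-6\right) = \sqrt{1 + \left(-4\right)^{2}} \cdot 14 \left(-6\right) = \sqrt{1 + 16} \cdot 14 \left(-6\right) = \sqrt{17} \cdot 14 \left(-6\right) = 14 \sqrt{17} \left(-6\right) = - 84 \sqrt{17}$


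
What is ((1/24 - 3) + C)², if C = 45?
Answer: 1018081/576 ≈ 1767.5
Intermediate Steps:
((1/24 - 3) + C)² = ((1/24 - 3) + 45)² = (-71/24 + 45)² = (1009/24)² = 1018081/576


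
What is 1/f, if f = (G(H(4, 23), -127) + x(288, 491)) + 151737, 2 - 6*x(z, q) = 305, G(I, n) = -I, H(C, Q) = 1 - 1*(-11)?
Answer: 2/303349 ≈ 6.5931e-6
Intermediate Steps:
H(C, Q) = 12 (H(C, Q) = 1 + 11 = 12)
x(z, q) = -101/2 (x(z, q) = 1/3 - 1/6*305 = 1/3 - 305/6 = -101/2)
f = 303349/2 (f = (-1*12 - 101/2) + 151737 = (-12 - 101/2) + 151737 = -125/2 + 151737 = 303349/2 ≈ 1.5167e+5)
1/f = 1/(303349/2) = 2/303349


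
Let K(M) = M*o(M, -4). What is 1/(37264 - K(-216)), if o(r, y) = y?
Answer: 1/36400 ≈ 2.7473e-5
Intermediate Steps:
K(M) = -4*M (K(M) = M*(-4) = -4*M)
1/(37264 - K(-216)) = 1/(37264 - (-4)*(-216)) = 1/(37264 - 1*864) = 1/(37264 - 864) = 1/36400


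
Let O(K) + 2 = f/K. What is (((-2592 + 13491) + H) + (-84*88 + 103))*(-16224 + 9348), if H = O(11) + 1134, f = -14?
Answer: -358569648/11 ≈ -3.2597e+7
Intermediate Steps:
O(K) = -2 - 14/K
H = 12438/11 (H = (-2 - 14/11) + 1134 = -36/11 + 1134 = 12438/11 ≈ 1130.7)
(((-2592 + 13491) + H) + (-84*88 + 103))*(-16224 + 9348) = (((-2592 + 13491) + 12438/11) + (-84*88 + 103))*(-16224 + 9348) = ((10899 + 12438/11) + (-7392 + 103))*(-6876) = (132327/11 - 7289)*(-6876) = (52148/11)*(-6876) = -358569648/11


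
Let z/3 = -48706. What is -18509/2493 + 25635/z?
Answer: -922802039/121424058 ≈ -7.5998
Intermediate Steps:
z = -146118 (z = 3*(-48706) = -146118)
-18509/2493 + 25635/z = -18509/2493 + 25635/(-146118) = -18509*1/2493 + 25635*(-1/146118) = -18509/2493 - 8545/48706 = -922802039/121424058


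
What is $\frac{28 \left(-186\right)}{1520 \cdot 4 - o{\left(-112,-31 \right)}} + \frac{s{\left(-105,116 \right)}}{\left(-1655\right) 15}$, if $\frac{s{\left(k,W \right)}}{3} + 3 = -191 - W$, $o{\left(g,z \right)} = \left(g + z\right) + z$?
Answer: $- \frac{4115746}{5175185} \approx -0.79528$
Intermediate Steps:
$o{\left(g,z \right)} = g + 2 z$
$s{\left(k,W \right)} = -582 - 3 W$ ($s{\left(k,W \right)} = -9 + 3 \left(-191 - W\right) = -9 - \left(573 + 3 W\right) = -582 - 3 W$)
$\frac{28 \left(-186\right)}{1520 \cdot 4 - o{\left(-112,-31 \right)}} + \frac{s{\left(-105,116 \right)}}{\left(-1655\right) 15} = \frac{28 \left(-186\right)}{1520 \cdot 4 - \left(-112 + 2 \left(-31\right)\right)} + \frac{-582 - 348}{\left(-1655\right) 15} = - \frac{5208}{6080 - \left(-112 - 62\right)} + \frac{-582 - 348}{-24825} = - \frac{5208}{6080 - -174} - - \frac{62}{1655} = - \frac{5208}{6080 + 174} + \frac{62}{1655} = - \frac{5208}{6254} + \frac{62}{1655} = \left(-5208\right) \frac{1}{6254} + \frac{62}{1655} = - \frac{2604}{3127} + \frac{62}{1655} = - \frac{4115746}{5175185}$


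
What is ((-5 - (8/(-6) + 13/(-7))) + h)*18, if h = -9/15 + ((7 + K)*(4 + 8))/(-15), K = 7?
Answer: -8574/35 ≈ -244.97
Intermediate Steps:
h = -59/5 (h = -9/15 + ((7 + 7)*(4 + 8))/(-15) = -9*1/15 + (14*12)*(-1/15) = -⅗ + 168*(-1/15) = -⅗ - 56/5 = -59/5 ≈ -11.800)
((-5 - (8/(-6) + 13/(-7))) + h)*18 = ((-5 - (8/(-6) + 13/(-7))) - 59/5)*18 = ((-5 - (8*(-⅙) + 13*(-⅐))) - 59/5)*18 = ((-5 - (-4/3 - 13/7)) - 59/5)*18 = ((-5 - 1*(-67/21)) - 59/5)*18 = ((-5 + 67/21) - 59/5)*18 = (-38/21 - 59/5)*18 = -1429/105*18 = -8574/35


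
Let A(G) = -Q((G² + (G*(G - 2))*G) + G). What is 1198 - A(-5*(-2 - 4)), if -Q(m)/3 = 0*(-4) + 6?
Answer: 1180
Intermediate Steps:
Q(m) = -18 (Q(m) = -3*(0*(-4) + 6) = -3*(0 + 6) = -3*6 = -18)
A(G) = 18 (A(G) = -1*(-18) = 18)
1198 - A(-5*(-2 - 4)) = 1198 - 1*18 = 1198 - 18 = 1180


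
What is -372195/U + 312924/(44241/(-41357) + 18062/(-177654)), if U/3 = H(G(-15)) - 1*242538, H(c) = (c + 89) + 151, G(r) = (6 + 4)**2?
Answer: -139210700796529293609/521124161001026 ≈ -2.6714e+5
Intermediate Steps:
G(r) = 100 (G(r) = 10**2 = 100)
H(c) = 240 + c (H(c) = (89 + c) + 151 = 240 + c)
U = -726594 (U = 3*((240 + 100) - 1*242538) = 3*(340 - 242538) = 3*(-242198) = -726594)
-372195/U + 312924/(44241/(-41357) + 18062/(-177654)) = -372195/(-726594) + 312924/(44241/(-41357) + 18062/(-177654)) = -372195*(-1/726594) + 312924/(44241*(-1/41357) + 18062*(-1/177654)) = 124065/242198 + 312924/(-44241/41357 - 9031/88827) = 124065/242198 + 312924/(-4303290374/3673618239) = 124065/242198 + 312924*(-3673618239/4303290374) = 124065/242198 - 574781656910418/2151645187 = -139210700796529293609/521124161001026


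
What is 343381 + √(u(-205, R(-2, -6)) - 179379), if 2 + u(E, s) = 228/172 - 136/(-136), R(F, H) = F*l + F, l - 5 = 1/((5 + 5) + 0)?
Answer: 343381 + I*√331671169/43 ≈ 3.4338e+5 + 423.53*I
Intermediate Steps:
l = 51/10 (l = 5 + 1/((5 + 5) + 0) = 5 + 1/(10 + 0) = 5 + 1/10 = 5 + ⅒ = 51/10 ≈ 5.1000)
R(F, H) = 61*F/10 (R(F, H) = F*(51/10) + F = 51*F/10 + F = 61*F/10)
u(E, s) = 14/43 (u(E, s) = -2 + (228/172 - 136/(-136)) = -2 + (228*(1/172) - 136*(-1/136)) = -2 + (57/43 + 1) = -2 + 100/43 = 14/43)
343381 + √(u(-205, R(-2, -6)) - 179379) = 343381 + √(14/43 - 179379) = 343381 + √(-7713283/43) = 343381 + I*√331671169/43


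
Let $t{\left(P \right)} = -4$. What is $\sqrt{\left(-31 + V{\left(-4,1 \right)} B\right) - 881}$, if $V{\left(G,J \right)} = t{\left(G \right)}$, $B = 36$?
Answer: $4 i \sqrt{66} \approx 32.496 i$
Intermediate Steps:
$V{\left(G,J \right)} = -4$
$\sqrt{\left(-31 + V{\left(-4,1 \right)} B\right) - 881} = \sqrt{\left(-31 - 144\right) - 881} = \sqrt{-175 - 881} = \sqrt{-1056} = 4 i \sqrt{66}$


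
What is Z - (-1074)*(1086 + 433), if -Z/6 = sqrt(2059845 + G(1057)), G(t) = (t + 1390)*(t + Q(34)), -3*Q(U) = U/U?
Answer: 1631406 - 10*sqrt(1672383) ≈ 1.6185e+6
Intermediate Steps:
Q(U) = -1/3 (Q(U) = -U/(3*U) = -1/3*1 = -1/3)
G(t) = (1390 + t)*(-1/3 + t) (G(t) = (t + 1390)*(t - 1/3) = (1390 + t)*(-1/3 + t))
Z = -10*sqrt(1672383) (Z = -6*sqrt(2059845 + (-1390/3 + 1057**2 + (4169/3)*1057)) = -6*sqrt(2059845 + (-1390/3 + 1117249 + 4406633/3)) = -6*sqrt(2059845 + 7756990/3) = -10*sqrt(1672383) ≈ -12932.)
Z - (-1074)*(1086 + 433) = -10*sqrt(1672383) - (-1074)*(1086 + 433) = -10*sqrt(1672383) - (-1074)*1519 = -10*sqrt(1672383) - 1*(-1631406) = -10*sqrt(1672383) + 1631406 = 1631406 - 10*sqrt(1672383)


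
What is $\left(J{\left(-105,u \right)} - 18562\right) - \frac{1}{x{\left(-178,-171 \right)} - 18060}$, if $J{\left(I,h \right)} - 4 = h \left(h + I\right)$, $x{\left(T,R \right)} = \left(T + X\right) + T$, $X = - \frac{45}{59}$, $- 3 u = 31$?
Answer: $- \frac{169829513813}{9779301} \approx -17366.0$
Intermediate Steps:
$u = - \frac{31}{3}$ ($u = \left(- \frac{1}{3}\right) 31 = - \frac{31}{3} \approx -10.333$)
$X = - \frac{45}{59}$ ($X = \left(-45\right) \frac{1}{59} = - \frac{45}{59} \approx -0.76271$)
$x{\left(T,R \right)} = - \frac{45}{59} + 2 T$ ($x{\left(T,R \right)} = \left(T - \frac{45}{59}\right) + T = \left(- \frac{45}{59} + T\right) + T = - \frac{45}{59} + 2 T$)
$J{\left(I,h \right)} = 4 + h \left(I + h\right)$ ($J{\left(I,h \right)} = 4 + h \left(h + I\right) = 4 + h \left(I + h\right)$)
$\left(J{\left(-105,u \right)} - 18562\right) - \frac{1}{x{\left(-178,-171 \right)} - 18060} = \left(\left(4 + \left(- \frac{31}{3}\right)^{2} - -1085\right) - 18562\right) - \frac{1}{\left(- \frac{45}{59} + 2 \left(-178\right)\right) - 18060} = \left(\left(4 + \frac{961}{9} + 1085\right) - 18562\right) - \frac{1}{\left(- \frac{45}{59} - 356\right) - 18060} = \left(\frac{10762}{9} - 18562\right) - \frac{1}{- \frac{21049}{59} - 18060} = - \frac{156296}{9} - \frac{1}{- \frac{1086589}{59}} = - \frac{156296}{9} - - \frac{59}{1086589} = - \frac{156296}{9} + \frac{59}{1086589} = - \frac{169829513813}{9779301}$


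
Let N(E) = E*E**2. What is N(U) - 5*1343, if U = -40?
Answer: -70715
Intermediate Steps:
N(E) = E**3
N(U) - 5*1343 = (-40)**3 - 5*1343 = -64000 - 1*6715 = -64000 - 6715 = -70715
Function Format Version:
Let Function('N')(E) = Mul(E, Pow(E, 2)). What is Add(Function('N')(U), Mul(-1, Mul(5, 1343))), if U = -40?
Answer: -70715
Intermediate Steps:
Function('N')(E) = Pow(E, 3)
Add(Function('N')(U), Mul(-1, Mul(5, 1343))) = Add(Pow(-40, 3), Mul(-1, Mul(5, 1343))) = Add(-64000, Mul(-1, 6715)) = Add(-64000, -6715) = -70715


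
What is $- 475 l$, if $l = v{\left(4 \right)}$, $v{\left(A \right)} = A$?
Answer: $-1900$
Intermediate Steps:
$l = 4$
$- 475 l = \left(-475\right) 4 = -1900$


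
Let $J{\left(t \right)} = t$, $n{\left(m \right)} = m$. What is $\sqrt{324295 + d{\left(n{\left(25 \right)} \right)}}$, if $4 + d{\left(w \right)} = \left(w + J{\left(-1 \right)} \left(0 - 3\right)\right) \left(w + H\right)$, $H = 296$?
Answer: $3 \sqrt{37031} \approx 577.3$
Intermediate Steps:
$d{\left(w \right)} = -4 + \left(3 + w\right) \left(296 + w\right)$ ($d{\left(w \right)} = -4 + \left(w - \left(0 - 3\right)\right) \left(w + 296\right) = -4 + \left(w - -3\right) \left(296 + w\right) = -4 + \left(w + 3\right) \left(296 + w\right) = -4 + \left(3 + w\right) \left(296 + w\right)$)
$\sqrt{324295 + d{\left(n{\left(25 \right)} \right)}} = \sqrt{324295 + \left(884 + 25^{2} + 299 \cdot 25\right)} = \sqrt{324295 + \left(884 + 625 + 7475\right)} = \sqrt{324295 + 8984} = \sqrt{333279} = 3 \sqrt{37031}$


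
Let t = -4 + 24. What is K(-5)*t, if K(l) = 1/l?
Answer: -4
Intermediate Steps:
t = 20
K(l) = 1/l
K(-5)*t = 20/(-5) = -⅕*20 = -4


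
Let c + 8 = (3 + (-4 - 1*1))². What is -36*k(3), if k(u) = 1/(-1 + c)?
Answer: 36/5 ≈ 7.2000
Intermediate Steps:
c = -4 (c = -8 + (3 + (-4 - 1*1))² = -8 + (3 + (-4 - 1))² = -8 + (3 - 5)² = -8 + (-2)² = -8 + 4 = -4)
k(u) = -⅕ (k(u) = 1/(-1 - 4) = 1/(-5) = -⅕)
-36*k(3) = -36*(-⅕) = 36/5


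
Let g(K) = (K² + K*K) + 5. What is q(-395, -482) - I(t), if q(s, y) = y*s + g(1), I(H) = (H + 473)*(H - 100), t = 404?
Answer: -76211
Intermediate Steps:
I(H) = (-100 + H)*(473 + H) (I(H) = (473 + H)*(-100 + H) = (-100 + H)*(473 + H))
g(K) = 5 + 2*K² (g(K) = (K² + K²) + 5 = 2*K² + 5 = 5 + 2*K²)
q(s, y) = 7 + s*y (q(s, y) = y*s + (5 + 2*1²) = s*y + (5 + 2*1) = s*y + (5 + 2) = s*y + 7 = 7 + s*y)
q(-395, -482) - I(t) = (7 - 395*(-482)) - (-47300 + 404² + 373*404) = (7 + 190390) - (-47300 + 163216 + 150692) = 190397 - 1*266608 = 190397 - 266608 = -76211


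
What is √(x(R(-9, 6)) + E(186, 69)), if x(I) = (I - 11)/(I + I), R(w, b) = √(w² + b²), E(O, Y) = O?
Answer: √(1134666 - 858*√13)/78 ≈ 13.638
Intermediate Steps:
R(w, b) = √(b² + w²)
x(I) = (-11 + I)/(2*I) (x(I) = (-11 + I)/((2*I)) = (-11 + I)*(1/(2*I)) = (-11 + I)/(2*I))
√(x(R(-9, 6)) + E(186, 69)) = √((-11 + √(6² + (-9)²))/(2*(√(6² + (-9)²))) + 186) = √((-11 + √(36 + 81))/(2*(√(36 + 81))) + 186) = √((-11 + √117)/(2*(√117)) + 186) = √((-11 + 3*√13)/(2*((3*√13))) + 186) = √((√13/39)*(-11 + 3*√13)/2 + 186) = √(√13*(-11 + 3*√13)/78 + 186) = √(186 + √13*(-11 + 3*√13)/78)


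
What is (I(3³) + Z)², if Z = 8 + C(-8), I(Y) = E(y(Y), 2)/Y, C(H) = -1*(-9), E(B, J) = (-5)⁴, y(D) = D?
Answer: 1175056/729 ≈ 1611.9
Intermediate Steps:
E(B, J) = 625
C(H) = 9
I(Y) = 625/Y
Z = 17 (Z = 8 + 9 = 17)
(I(3³) + Z)² = (625/(3³) + 17)² = (625/27 + 17)² = (1084/27)² = 1175056/729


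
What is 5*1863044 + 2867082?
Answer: 12182302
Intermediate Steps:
5*1863044 + 2867082 = 9315220 + 2867082 = 12182302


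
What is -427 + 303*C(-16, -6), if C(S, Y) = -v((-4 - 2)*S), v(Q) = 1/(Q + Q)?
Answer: -27429/64 ≈ -428.58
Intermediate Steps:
v(Q) = 1/(2*Q)
C(S, Y) = 1/(12*S) (C(S, Y) = -1/(2*((-4 - 2)*S)) = -1/(2*((-6*S))) = -(-1/(6*S))/2 = -(-1)/(12*S) = 1/(12*S))
-427 + 303*C(-16, -6) = -427 + 303*((1/12)/(-16)) = -427 + 303*((1/12)*(-1/16)) = -427 + 303*(-1/192) = -427 - 101/64 = -27429/64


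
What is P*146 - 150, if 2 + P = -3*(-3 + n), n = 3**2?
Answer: -3070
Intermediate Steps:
n = 9
P = -20 (P = -2 - 3*(-3 + 9) = -2 - 3*6 = -2 - 18 = -20)
P*146 - 150 = -20*146 - 150 = -2920 - 150 = -3070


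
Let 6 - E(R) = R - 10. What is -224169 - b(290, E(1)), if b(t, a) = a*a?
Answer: -224394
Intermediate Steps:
E(R) = 16 - R (E(R) = 6 - (R - 10) = 6 - (-10 + R) = 6 + (10 - R) = 16 - R)
b(t, a) = a²
-224169 - b(290, E(1)) = -224169 - (16 - 1*1)² = -224169 - (16 - 1)² = -224169 - 1*15² = -224169 - 1*225 = -224169 - 225 = -224394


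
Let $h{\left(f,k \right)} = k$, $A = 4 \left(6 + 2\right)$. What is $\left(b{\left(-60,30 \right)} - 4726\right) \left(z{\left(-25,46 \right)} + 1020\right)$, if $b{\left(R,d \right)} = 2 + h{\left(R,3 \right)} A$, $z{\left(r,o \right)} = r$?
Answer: $-4604860$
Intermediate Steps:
$A = 32$ ($A = 4 \cdot 8 = 32$)
$b{\left(R,d \right)} = 98$ ($b{\left(R,d \right)} = 2 + 3 \cdot 32 = 2 + 96 = 98$)
$\left(b{\left(-60,30 \right)} - 4726\right) \left(z{\left(-25,46 \right)} + 1020\right) = \left(98 - 4726\right) \left(-25 + 1020\right) = \left(-4628\right) 995 = -4604860$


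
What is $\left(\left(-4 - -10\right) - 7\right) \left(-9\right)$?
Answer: $9$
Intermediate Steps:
$\left(\left(-4 - -10\right) - 7\right) \left(-9\right) = \left(\left(-4 + 10\right) - 7\right) \left(-9\right) = \left(6 - 7\right) \left(-9\right) = \left(-1\right) \left(-9\right) = 9$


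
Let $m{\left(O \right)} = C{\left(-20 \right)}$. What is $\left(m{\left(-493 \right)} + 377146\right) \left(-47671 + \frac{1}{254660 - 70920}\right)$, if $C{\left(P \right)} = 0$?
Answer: $- \frac{1651724020177847}{91870} \approx -1.7979 \cdot 10^{10}$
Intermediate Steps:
$m{\left(O \right)} = 0$
$\left(m{\left(-493 \right)} + 377146\right) \left(-47671 + \frac{1}{254660 - 70920}\right) = \left(0 + 377146\right) \left(-47671 + \frac{1}{254660 - 70920}\right) = 377146 \left(-47671 + \frac{1}{183740}\right) = 377146 \left(- \frac{8759069539}{183740}\right) = - \frac{1651724020177847}{91870}$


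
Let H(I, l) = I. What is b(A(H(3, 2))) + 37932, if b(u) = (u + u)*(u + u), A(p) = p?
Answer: 37968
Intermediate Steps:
b(u) = 4*u² (b(u) = (2*u)*(2*u) = 4*u²)
b(A(H(3, 2))) + 37932 = 4*3² + 37932 = 4*9 + 37932 = 36 + 37932 = 37968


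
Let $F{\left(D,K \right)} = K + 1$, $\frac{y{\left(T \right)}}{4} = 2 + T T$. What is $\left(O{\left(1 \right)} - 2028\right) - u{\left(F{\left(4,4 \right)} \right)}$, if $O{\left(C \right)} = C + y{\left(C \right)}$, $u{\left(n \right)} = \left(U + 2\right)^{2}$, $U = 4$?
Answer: $-2051$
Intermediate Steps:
$y{\left(T \right)} = 8 + 4 T^{2}$ ($y{\left(T \right)} = 4 \left(2 + T T\right) = 4 \left(2 + T^{2}\right) = 8 + 4 T^{2}$)
$F{\left(D,K \right)} = 1 + K$
$u{\left(n \right)} = 36$ ($u{\left(n \right)} = \left(4 + 2\right)^{2} = 6^{2} = 36$)
$O{\left(C \right)} = 8 + C + 4 C^{2}$ ($O{\left(C \right)} = C + \left(8 + 4 C^{2}\right) = 8 + C + 4 C^{2}$)
$\left(O{\left(1 \right)} - 2028\right) - u{\left(F{\left(4,4 \right)} \right)} = \left(\left(8 + 1 + 4 \cdot 1^{2}\right) - 2028\right) - 36 = \left(\left(8 + 1 + 4 \cdot 1\right) - 2028\right) - 36 = \left(\left(8 + 1 + 4\right) - 2028\right) - 36 = \left(13 - 2028\right) - 36 = -2015 - 36 = -2051$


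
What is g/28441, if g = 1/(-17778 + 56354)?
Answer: 1/1097140016 ≈ 9.1146e-10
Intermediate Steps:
g = 1/38576 ≈ 2.5923e-5
g/28441 = (1/38576)/28441 = (1/38576)*(1/28441) = 1/1097140016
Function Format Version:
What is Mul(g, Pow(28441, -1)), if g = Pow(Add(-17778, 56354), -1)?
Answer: Rational(1, 1097140016) ≈ 9.1146e-10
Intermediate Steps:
g = Rational(1, 38576) (g = Pow(38576, -1) = Rational(1, 38576) ≈ 2.5923e-5)
Mul(g, Pow(28441, -1)) = Mul(Rational(1, 38576), Pow(28441, -1)) = Mul(Rational(1, 38576), Rational(1, 28441)) = Rational(1, 1097140016)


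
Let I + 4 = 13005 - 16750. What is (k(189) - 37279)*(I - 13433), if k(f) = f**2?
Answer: 26769556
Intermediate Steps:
I = -3749 (I = -4 + (13005 - 16750) = -4 - 3745 = -3749)
(k(189) - 37279)*(I - 13433) = (189**2 - 37279)*(-3749 - 13433) = (35721 - 37279)*(-17182) = -1558*(-17182) = 26769556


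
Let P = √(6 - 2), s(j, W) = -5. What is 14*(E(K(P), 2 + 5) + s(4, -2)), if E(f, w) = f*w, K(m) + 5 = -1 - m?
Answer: -854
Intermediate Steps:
P = 2 (P = √4 = 2)
K(m) = -6 - m (K(m) = -5 + (-1 - m) = -6 - m)
14*(E(K(P), 2 + 5) + s(4, -2)) = 14*((-6 - 1*2)*(2 + 5) - 5) = 14*((-6 - 2)*7 - 5) = 14*(-8*7 - 5) = 14*(-56 - 5) = 14*(-61) = -854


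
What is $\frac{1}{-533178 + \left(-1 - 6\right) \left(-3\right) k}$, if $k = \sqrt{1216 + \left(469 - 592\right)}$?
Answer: $- \frac{59242}{31586477519} - \frac{7 \sqrt{1093}}{94759432557} \approx -1.878 \cdot 10^{-6}$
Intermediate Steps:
$k = \sqrt{1093}$ ($k = \sqrt{1216 + \left(469 - 592\right)} = \sqrt{1216 - 123} = \sqrt{1093} \approx 33.061$)
$\frac{1}{-533178 + \left(-1 - 6\right) \left(-3\right) k} = \frac{1}{-533178 + \left(-1 - 6\right) \left(-3\right) \sqrt{1093}} = \frac{1}{-533178 + \left(-7\right) \left(-3\right) \sqrt{1093}} = \frac{1}{-533178 + 21 \sqrt{1093}}$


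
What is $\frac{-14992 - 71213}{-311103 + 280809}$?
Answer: $\frac{28735}{10098} \approx 2.8456$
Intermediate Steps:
$\frac{-14992 - 71213}{-311103 + 280809} = - \frac{86205}{-30294} = \left(-86205\right) \left(- \frac{1}{30294}\right) = \frac{28735}{10098}$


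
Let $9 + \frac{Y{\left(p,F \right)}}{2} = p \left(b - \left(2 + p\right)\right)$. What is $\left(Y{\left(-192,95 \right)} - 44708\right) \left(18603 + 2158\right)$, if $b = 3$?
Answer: $-2467195718$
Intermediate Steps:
$Y{\left(p,F \right)} = -18 + 2 p \left(1 - p\right)$ ($Y{\left(p,F \right)} = -18 + 2 p \left(3 - \left(2 + p\right)\right) = -18 + 2 p \left(1 - p\right)$)
$\left(Y{\left(-192,95 \right)} - 44708\right) \left(18603 + 2158\right) = \left(\left(-18 - 2 \left(-192\right)^{2} + 2 \left(-192\right)\right) - 44708\right) \left(18603 + 2158\right) = \left(\left(-18 - 73728 - 384\right) - 44708\right) 20761 = \left(-74130 - 44708\right) 20761 = \left(-118838\right) 20761 = -2467195718$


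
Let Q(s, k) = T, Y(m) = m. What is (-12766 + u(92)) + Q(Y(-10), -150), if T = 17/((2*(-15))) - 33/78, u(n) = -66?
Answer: -2502433/195 ≈ -12833.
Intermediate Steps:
T = -193/195 (T = 17/(-30) - 33*1/78 = 17*(-1/30) - 11/26 = -17/30 - 11/26 = -193/195 ≈ -0.98974)
Q(s, k) = -193/195
(-12766 + u(92)) + Q(Y(-10), -150) = (-12766 - 66) - 193/195 = -12832 - 193/195 = -2502433/195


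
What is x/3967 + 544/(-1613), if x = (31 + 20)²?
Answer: 2037365/6398771 ≈ 0.31840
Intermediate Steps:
x = 2601 (x = 51² = 2601)
x/3967 + 544/(-1613) = 2601/3967 + 544/(-1613) = 2601*(1/3967) + 544*(-1/1613) = 2601/3967 - 544/1613 = 2037365/6398771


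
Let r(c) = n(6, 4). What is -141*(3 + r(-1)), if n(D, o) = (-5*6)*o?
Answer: 16497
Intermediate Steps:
n(D, o) = -30*o
r(c) = -120 (r(c) = -30*4 = -120)
-141*(3 + r(-1)) = -141*(3 - 120) = -141*(-117) = 16497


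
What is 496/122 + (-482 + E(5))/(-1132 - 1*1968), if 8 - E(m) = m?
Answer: 798019/189100 ≈ 4.2201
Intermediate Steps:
E(m) = 8 - m
496/122 + (-482 + E(5))/(-1132 - 1*1968) = 496/122 + (-482 + (8 - 1*5))/(-1132 - 1*1968) = 496*(1/122) + (-482 + (8 - 5))/(-1132 - 1968) = 248/61 + (-482 + 3)/(-3100) = 248/61 - 479*(-1/3100) = 248/61 + 479/3100 = 798019/189100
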